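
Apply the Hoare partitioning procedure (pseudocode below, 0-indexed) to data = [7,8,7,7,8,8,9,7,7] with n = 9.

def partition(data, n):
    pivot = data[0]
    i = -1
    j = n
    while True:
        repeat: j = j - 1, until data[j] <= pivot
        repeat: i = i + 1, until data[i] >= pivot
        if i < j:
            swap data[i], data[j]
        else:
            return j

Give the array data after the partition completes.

[7,7,7,7,8,8,9,8,7]

pivot=7
j stops at 8 (7), i stops at 0 (7); swap ⇒ [7,8,7,7,8,8,9,7,7]
j stops at 7 (7), i stops at 1 (8); swap ⇒ [7,7,7,7,8,8,9,8,7]
j stops at 3 (7), i stops at 2 (7); swap ⇒ [7,7,7,7,8,8,9,8,7]
j stops at 2, i stops at 3; i≥j ⇒ return 2. data=[7,7,7,7,8,8,9,8,7]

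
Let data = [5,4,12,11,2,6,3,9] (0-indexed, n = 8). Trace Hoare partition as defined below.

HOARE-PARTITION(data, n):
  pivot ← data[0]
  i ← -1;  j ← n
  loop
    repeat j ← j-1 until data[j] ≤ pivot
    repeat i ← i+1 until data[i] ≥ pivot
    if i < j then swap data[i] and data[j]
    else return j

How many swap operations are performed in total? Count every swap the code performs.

pivot=5
j stops at 6 (3), i stops at 0 (5); swap ⇒ [3,4,12,11,2,6,5,9]
j stops at 4 (2), i stops at 2 (12); swap ⇒ [3,4,2,11,12,6,5,9]
j stops at 2, i stops at 3; i≥j ⇒ return 2. data=[3,4,2,11,12,6,5,9]

2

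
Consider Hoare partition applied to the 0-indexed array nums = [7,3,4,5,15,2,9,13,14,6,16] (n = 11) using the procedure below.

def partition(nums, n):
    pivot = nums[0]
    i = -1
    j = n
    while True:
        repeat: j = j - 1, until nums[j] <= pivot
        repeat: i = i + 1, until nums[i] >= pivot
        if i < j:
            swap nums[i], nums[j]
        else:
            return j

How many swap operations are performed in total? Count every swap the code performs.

pivot = nums[0] = 7; i = -1, j = 11
j→9 (nums[9]=6≤7), i→0 (nums[0]=7≥7); i<j, swap → [6,3,4,5,15,2,9,13,14,7,16]
j→5 (nums[5]=2≤7), i→4 (nums[4]=15≥7); i<j, swap → [6,3,4,5,2,15,9,13,14,7,16]
j→4, i→5; i≥j, return j=4. nums = [6,3,4,5,2,15,9,13,14,7,16]

2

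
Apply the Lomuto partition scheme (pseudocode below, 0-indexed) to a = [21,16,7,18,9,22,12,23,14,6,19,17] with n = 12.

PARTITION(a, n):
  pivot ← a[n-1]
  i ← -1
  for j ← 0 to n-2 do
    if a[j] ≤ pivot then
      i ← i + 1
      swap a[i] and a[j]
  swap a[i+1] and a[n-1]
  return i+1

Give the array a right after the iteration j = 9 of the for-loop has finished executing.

[16,7,9,12,14,6,18,23,21,22,19,17]

pivot = a[11] = 17; i = -1
j=0: a[0]=21 > 17 → no swap
j=1: a[1]=16 ≤ 17 → i=0, swap a[0],a[1] → [16,21,7,18,9,22,12,23,14,6,19,17]
j=2: a[2]=7 ≤ 17 → i=1, swap a[1],a[2] → [16,7,21,18,9,22,12,23,14,6,19,17]
j=3: a[3]=18 > 17 → no swap
j=4: a[4]=9 ≤ 17 → i=2, swap a[2],a[4] → [16,7,9,18,21,22,12,23,14,6,19,17]
j=5: a[5]=22 > 17 → no swap
j=6: a[6]=12 ≤ 17 → i=3, swap a[3],a[6] → [16,7,9,12,21,22,18,23,14,6,19,17]
j=7: a[7]=23 > 17 → no swap
j=8: a[8]=14 ≤ 17 → i=4, swap a[4],a[8] → [16,7,9,12,14,22,18,23,21,6,19,17]
j=9: a[9]=6 ≤ 17 → i=5, swap a[5],a[9] → [16,7,9,12,14,6,18,23,21,22,19,17]
(after j=9) a = [16,7,9,12,14,6,18,23,21,22,19,17]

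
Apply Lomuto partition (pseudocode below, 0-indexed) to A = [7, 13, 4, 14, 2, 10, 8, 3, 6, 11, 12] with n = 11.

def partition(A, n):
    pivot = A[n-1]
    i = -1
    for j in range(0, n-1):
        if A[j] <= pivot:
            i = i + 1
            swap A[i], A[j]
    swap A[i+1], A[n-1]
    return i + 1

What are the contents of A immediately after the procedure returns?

pivot=12, i=-1
j=0: 7≤12, i=0, swap(0,0) ⇒ [7, 13, 4, 14, 2, 10, 8, 3, 6, 11, 12]
j=1: 13>12, skip
j=2: 4≤12, i=1, swap(1,2) ⇒ [7, 4, 13, 14, 2, 10, 8, 3, 6, 11, 12]
j=3: 14>12, skip
j=4: 2≤12, i=2, swap(2,4) ⇒ [7, 4, 2, 14, 13, 10, 8, 3, 6, 11, 12]
j=5: 10≤12, i=3, swap(3,5) ⇒ [7, 4, 2, 10, 13, 14, 8, 3, 6, 11, 12]
j=6: 8≤12, i=4, swap(4,6) ⇒ [7, 4, 2, 10, 8, 14, 13, 3, 6, 11, 12]
j=7: 3≤12, i=5, swap(5,7) ⇒ [7, 4, 2, 10, 8, 3, 13, 14, 6, 11, 12]
j=8: 6≤12, i=6, swap(6,8) ⇒ [7, 4, 2, 10, 8, 3, 6, 14, 13, 11, 12]
j=9: 11≤12, i=7, swap(7,9) ⇒ [7, 4, 2, 10, 8, 3, 6, 11, 13, 14, 12]
swap(8,10) ⇒ [7, 4, 2, 10, 8, 3, 6, 11, 12, 14, 13]; return 8

[7, 4, 2, 10, 8, 3, 6, 11, 12, 14, 13]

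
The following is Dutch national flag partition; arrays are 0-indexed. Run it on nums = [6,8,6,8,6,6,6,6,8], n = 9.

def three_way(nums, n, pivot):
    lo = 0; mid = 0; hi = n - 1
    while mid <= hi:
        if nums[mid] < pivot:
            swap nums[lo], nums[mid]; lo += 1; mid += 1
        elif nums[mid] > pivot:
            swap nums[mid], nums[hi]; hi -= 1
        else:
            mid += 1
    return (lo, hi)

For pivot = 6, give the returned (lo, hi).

(0, 5)

pivot = 6; lo=0, mid=0, hi=8
nums[mid]=6=6: mid=1
nums[mid]=8>6: swap nums[1],nums[8]; hi=7 → [6,8,6,8,6,6,6,6,8]
nums[mid]=8>6: swap nums[1],nums[7]; hi=6 → [6,6,6,8,6,6,6,8,8]
nums[mid]=6=6: mid=2
nums[mid]=6=6: mid=3
nums[mid]=8>6: swap nums[3],nums[6]; hi=5 → [6,6,6,6,6,6,8,8,8]
nums[mid]=6=6: mid=4
nums[mid]=6=6: mid=5
nums[mid]=6=6: mid=6
end: lo=0, hi=5; nums = [6,6,6,6,6,6,8,8,8]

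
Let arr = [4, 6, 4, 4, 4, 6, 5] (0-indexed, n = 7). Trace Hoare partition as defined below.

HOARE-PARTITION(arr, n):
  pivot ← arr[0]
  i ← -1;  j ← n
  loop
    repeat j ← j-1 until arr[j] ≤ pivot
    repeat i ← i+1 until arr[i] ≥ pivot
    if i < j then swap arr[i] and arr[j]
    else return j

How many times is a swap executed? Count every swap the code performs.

2

pivot = arr[0] = 4; i = -1, j = 7
j→4 (arr[4]=4≤4), i→0 (arr[0]=4≥4); i<j, swap → [4, 6, 4, 4, 4, 6, 5]
j→3 (arr[3]=4≤4), i→1 (arr[1]=6≥4); i<j, swap → [4, 4, 4, 6, 4, 6, 5]
j→2, i→2; i≥j, return j=2. arr = [4, 4, 4, 6, 4, 6, 5]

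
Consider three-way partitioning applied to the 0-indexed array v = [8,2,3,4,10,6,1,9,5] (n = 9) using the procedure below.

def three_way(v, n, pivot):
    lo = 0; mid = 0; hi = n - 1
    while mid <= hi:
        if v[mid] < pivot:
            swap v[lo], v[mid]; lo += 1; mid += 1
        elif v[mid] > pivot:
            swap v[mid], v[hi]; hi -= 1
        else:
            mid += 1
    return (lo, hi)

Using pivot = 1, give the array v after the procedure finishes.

[1,3,4,10,6,2,9,5,8]

pivot = 1; lo=0, mid=0, hi=8
v[mid]=8>1: swap v[0],v[8]; hi=7 → [5,2,3,4,10,6,1,9,8]
v[mid]=5>1: swap v[0],v[7]; hi=6 → [9,2,3,4,10,6,1,5,8]
v[mid]=9>1: swap v[0],v[6]; hi=5 → [1,2,3,4,10,6,9,5,8]
v[mid]=1=1: mid=1
v[mid]=2>1: swap v[1],v[5]; hi=4 → [1,6,3,4,10,2,9,5,8]
v[mid]=6>1: swap v[1],v[4]; hi=3 → [1,10,3,4,6,2,9,5,8]
v[mid]=10>1: swap v[1],v[3]; hi=2 → [1,4,3,10,6,2,9,5,8]
v[mid]=4>1: swap v[1],v[2]; hi=1 → [1,3,4,10,6,2,9,5,8]
v[mid]=3>1: swap v[1],v[1]; hi=0 → [1,3,4,10,6,2,9,5,8]
end: lo=0, hi=0; v = [1,3,4,10,6,2,9,5,8]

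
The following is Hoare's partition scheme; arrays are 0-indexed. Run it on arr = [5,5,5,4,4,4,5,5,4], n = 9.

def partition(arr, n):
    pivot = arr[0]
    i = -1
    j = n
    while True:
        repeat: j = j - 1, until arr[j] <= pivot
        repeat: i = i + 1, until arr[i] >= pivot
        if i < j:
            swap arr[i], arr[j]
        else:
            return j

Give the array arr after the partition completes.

[4,5,5,4,4,4,5,5,5]

pivot = arr[0] = 5; i = -1, j = 9
j→8 (arr[8]=4≤5), i→0 (arr[0]=5≥5); i<j, swap → [4,5,5,4,4,4,5,5,5]
j→7 (arr[7]=5≤5), i→1 (arr[1]=5≥5); i<j, swap → [4,5,5,4,4,4,5,5,5]
j→6 (arr[6]=5≤5), i→2 (arr[2]=5≥5); i<j, swap → [4,5,5,4,4,4,5,5,5]
j→5, i→6; i≥j, return j=5. arr = [4,5,5,4,4,4,5,5,5]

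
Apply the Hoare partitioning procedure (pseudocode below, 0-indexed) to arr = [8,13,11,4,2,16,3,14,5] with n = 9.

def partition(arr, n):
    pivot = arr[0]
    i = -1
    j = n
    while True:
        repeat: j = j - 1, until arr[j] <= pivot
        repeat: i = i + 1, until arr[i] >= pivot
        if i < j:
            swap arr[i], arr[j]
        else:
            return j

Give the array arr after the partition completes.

[5,3,2,4,11,16,13,14,8]

pivot = arr[0] = 8; i = -1, j = 9
j→8 (arr[8]=5≤8), i→0 (arr[0]=8≥8); i<j, swap → [5,13,11,4,2,16,3,14,8]
j→6 (arr[6]=3≤8), i→1 (arr[1]=13≥8); i<j, swap → [5,3,11,4,2,16,13,14,8]
j→4 (arr[4]=2≤8), i→2 (arr[2]=11≥8); i<j, swap → [5,3,2,4,11,16,13,14,8]
j→3, i→4; i≥j, return j=3. arr = [5,3,2,4,11,16,13,14,8]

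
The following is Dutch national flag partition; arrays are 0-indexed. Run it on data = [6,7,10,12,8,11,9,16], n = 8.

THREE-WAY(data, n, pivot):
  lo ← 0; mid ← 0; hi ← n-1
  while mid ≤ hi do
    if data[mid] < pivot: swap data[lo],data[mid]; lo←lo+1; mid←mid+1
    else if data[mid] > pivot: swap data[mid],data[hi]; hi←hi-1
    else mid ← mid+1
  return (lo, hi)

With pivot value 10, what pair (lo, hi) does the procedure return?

pivot = 10; lo=0, mid=0, hi=7
data[mid]=6<10: swap data[0],data[0]; lo=1,mid=1 → [6,7,10,12,8,11,9,16]
data[mid]=7<10: swap data[1],data[1]; lo=2,mid=2 → [6,7,10,12,8,11,9,16]
data[mid]=10=10: mid=3
data[mid]=12>10: swap data[3],data[7]; hi=6 → [6,7,10,16,8,11,9,12]
data[mid]=16>10: swap data[3],data[6]; hi=5 → [6,7,10,9,8,11,16,12]
data[mid]=9<10: swap data[2],data[3]; lo=3,mid=4 → [6,7,9,10,8,11,16,12]
data[mid]=8<10: swap data[3],data[4]; lo=4,mid=5 → [6,7,9,8,10,11,16,12]
data[mid]=11>10: swap data[5],data[5]; hi=4 → [6,7,9,8,10,11,16,12]
end: lo=4, hi=4; data = [6,7,9,8,10,11,16,12]

(4, 4)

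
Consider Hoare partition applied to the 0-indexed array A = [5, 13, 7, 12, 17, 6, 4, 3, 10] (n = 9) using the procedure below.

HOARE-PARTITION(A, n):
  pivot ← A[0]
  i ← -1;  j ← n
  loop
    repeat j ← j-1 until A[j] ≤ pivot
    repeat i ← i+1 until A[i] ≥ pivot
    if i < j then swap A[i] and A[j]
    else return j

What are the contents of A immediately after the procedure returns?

pivot=5
j stops at 7 (3), i stops at 0 (5); swap ⇒ [3, 13, 7, 12, 17, 6, 4, 5, 10]
j stops at 6 (4), i stops at 1 (13); swap ⇒ [3, 4, 7, 12, 17, 6, 13, 5, 10]
j stops at 1, i stops at 2; i≥j ⇒ return 1. A=[3, 4, 7, 12, 17, 6, 13, 5, 10]

[3, 4, 7, 12, 17, 6, 13, 5, 10]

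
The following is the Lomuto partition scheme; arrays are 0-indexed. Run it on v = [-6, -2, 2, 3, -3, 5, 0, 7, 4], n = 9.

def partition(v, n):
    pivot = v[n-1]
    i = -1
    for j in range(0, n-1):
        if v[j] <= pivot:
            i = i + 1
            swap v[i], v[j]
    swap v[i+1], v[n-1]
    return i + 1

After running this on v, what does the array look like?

[-6, -2, 2, 3, -3, 0, 4, 7, 5]

pivot = v[8] = 4; i = -1
j=0: v[0]=-6 ≤ 4 → i=0, swap v[0],v[0] (no change) → [-6, -2, 2, 3, -3, 5, 0, 7, 4]
j=1: v[1]=-2 ≤ 4 → i=1, swap v[1],v[1] (no change) → [-6, -2, 2, 3, -3, 5, 0, 7, 4]
j=2: v[2]=2 ≤ 4 → i=2, swap v[2],v[2] (no change) → [-6, -2, 2, 3, -3, 5, 0, 7, 4]
j=3: v[3]=3 ≤ 4 → i=3, swap v[3],v[3] (no change) → [-6, -2, 2, 3, -3, 5, 0, 7, 4]
j=4: v[4]=-3 ≤ 4 → i=4, swap v[4],v[4] (no change) → [-6, -2, 2, 3, -3, 5, 0, 7, 4]
j=5: v[5]=5 > 4 → no swap
j=6: v[6]=0 ≤ 4 → i=5, swap v[5],v[6] → [-6, -2, 2, 3, -3, 0, 5, 7, 4]
j=7: v[7]=7 > 4 → no swap
final swap v[6],v[8] → [-6, -2, 2, 3, -3, 0, 4, 7, 5]; return 6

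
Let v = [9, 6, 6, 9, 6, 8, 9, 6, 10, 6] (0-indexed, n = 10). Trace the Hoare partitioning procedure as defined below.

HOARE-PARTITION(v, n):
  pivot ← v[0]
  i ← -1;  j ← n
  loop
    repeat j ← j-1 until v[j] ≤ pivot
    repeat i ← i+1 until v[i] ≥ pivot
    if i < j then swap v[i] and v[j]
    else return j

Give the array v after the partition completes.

[6, 6, 6, 6, 6, 8, 9, 9, 10, 9]

pivot=9
j stops at 9 (6), i stops at 0 (9); swap ⇒ [6, 6, 6, 9, 6, 8, 9, 6, 10, 9]
j stops at 7 (6), i stops at 3 (9); swap ⇒ [6, 6, 6, 6, 6, 8, 9, 9, 10, 9]
j stops at 6, i stops at 6; i≥j ⇒ return 6. v=[6, 6, 6, 6, 6, 8, 9, 9, 10, 9]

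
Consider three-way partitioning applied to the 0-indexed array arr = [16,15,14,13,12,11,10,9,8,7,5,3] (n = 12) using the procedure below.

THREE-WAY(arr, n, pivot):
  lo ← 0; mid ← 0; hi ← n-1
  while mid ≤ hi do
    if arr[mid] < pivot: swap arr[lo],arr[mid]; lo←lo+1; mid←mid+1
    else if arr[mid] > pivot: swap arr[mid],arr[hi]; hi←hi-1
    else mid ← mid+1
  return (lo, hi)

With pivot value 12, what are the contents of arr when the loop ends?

[3,5,7,8,11,10,9,12,13,14,15,16]

pivot = 12; lo=0, mid=0, hi=11
arr[mid]=16>12: swap arr[0],arr[11]; hi=10 → [3,15,14,13,12,11,10,9,8,7,5,16]
arr[mid]=3<12: swap arr[0],arr[0]; lo=1,mid=1 → [3,15,14,13,12,11,10,9,8,7,5,16]
arr[mid]=15>12: swap arr[1],arr[10]; hi=9 → [3,5,14,13,12,11,10,9,8,7,15,16]
arr[mid]=5<12: swap arr[1],arr[1]; lo=2,mid=2 → [3,5,14,13,12,11,10,9,8,7,15,16]
arr[mid]=14>12: swap arr[2],arr[9]; hi=8 → [3,5,7,13,12,11,10,9,8,14,15,16]
arr[mid]=7<12: swap arr[2],arr[2]; lo=3,mid=3 → [3,5,7,13,12,11,10,9,8,14,15,16]
arr[mid]=13>12: swap arr[3],arr[8]; hi=7 → [3,5,7,8,12,11,10,9,13,14,15,16]
arr[mid]=8<12: swap arr[3],arr[3]; lo=4,mid=4 → [3,5,7,8,12,11,10,9,13,14,15,16]
arr[mid]=12=12: mid=5
arr[mid]=11<12: swap arr[4],arr[5]; lo=5,mid=6 → [3,5,7,8,11,12,10,9,13,14,15,16]
arr[mid]=10<12: swap arr[5],arr[6]; lo=6,mid=7 → [3,5,7,8,11,10,12,9,13,14,15,16]
arr[mid]=9<12: swap arr[6],arr[7]; lo=7,mid=8 → [3,5,7,8,11,10,9,12,13,14,15,16]
end: lo=7, hi=7; arr = [3,5,7,8,11,10,9,12,13,14,15,16]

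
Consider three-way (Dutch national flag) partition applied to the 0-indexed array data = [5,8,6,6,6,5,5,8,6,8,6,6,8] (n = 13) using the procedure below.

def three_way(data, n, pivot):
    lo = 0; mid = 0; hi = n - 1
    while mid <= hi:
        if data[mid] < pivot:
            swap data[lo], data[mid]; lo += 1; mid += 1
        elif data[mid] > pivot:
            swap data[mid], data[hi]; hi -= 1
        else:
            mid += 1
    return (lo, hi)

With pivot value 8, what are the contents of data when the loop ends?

[5,6,6,6,5,5,6,6,6,8,8,8,8]

pivot = 8; lo=0, mid=0, hi=12
data[mid]=5<8: swap data[0],data[0]; lo=1,mid=1 → [5,8,6,6,6,5,5,8,6,8,6,6,8]
data[mid]=8=8: mid=2
data[mid]=6<8: swap data[1],data[2]; lo=2,mid=3 → [5,6,8,6,6,5,5,8,6,8,6,6,8]
data[mid]=6<8: swap data[2],data[3]; lo=3,mid=4 → [5,6,6,8,6,5,5,8,6,8,6,6,8]
data[mid]=6<8: swap data[3],data[4]; lo=4,mid=5 → [5,6,6,6,8,5,5,8,6,8,6,6,8]
data[mid]=5<8: swap data[4],data[5]; lo=5,mid=6 → [5,6,6,6,5,8,5,8,6,8,6,6,8]
data[mid]=5<8: swap data[5],data[6]; lo=6,mid=7 → [5,6,6,6,5,5,8,8,6,8,6,6,8]
data[mid]=8=8: mid=8
data[mid]=6<8: swap data[6],data[8]; lo=7,mid=9 → [5,6,6,6,5,5,6,8,8,8,6,6,8]
data[mid]=8=8: mid=10
data[mid]=6<8: swap data[7],data[10]; lo=8,mid=11 → [5,6,6,6,5,5,6,6,8,8,8,6,8]
data[mid]=6<8: swap data[8],data[11]; lo=9,mid=12 → [5,6,6,6,5,5,6,6,6,8,8,8,8]
data[mid]=8=8: mid=13
end: lo=9, hi=12; data = [5,6,6,6,5,5,6,6,6,8,8,8,8]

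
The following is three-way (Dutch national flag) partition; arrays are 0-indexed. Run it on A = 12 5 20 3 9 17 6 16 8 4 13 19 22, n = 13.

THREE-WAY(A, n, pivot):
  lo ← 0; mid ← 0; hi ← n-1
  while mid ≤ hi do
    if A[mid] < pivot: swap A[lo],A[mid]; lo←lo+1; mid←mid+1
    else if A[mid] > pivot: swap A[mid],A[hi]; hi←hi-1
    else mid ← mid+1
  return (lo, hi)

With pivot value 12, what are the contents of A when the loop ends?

5 4 3 9 8 6 12 16 17 13 19 22 20

lo=0 mid=0 hi=12
12=12: mid=1
5<12: swap(0,1), lo=1 mid=2 ⇒ 5 12 20 3 9 17 6 16 8 4 13 19 22
20>12: swap(2,12), hi=11 ⇒ 5 12 22 3 9 17 6 16 8 4 13 19 20
22>12: swap(2,11), hi=10 ⇒ 5 12 19 3 9 17 6 16 8 4 13 22 20
19>12: swap(2,10), hi=9 ⇒ 5 12 13 3 9 17 6 16 8 4 19 22 20
13>12: swap(2,9), hi=8 ⇒ 5 12 4 3 9 17 6 16 8 13 19 22 20
4<12: swap(1,2), lo=2 mid=3 ⇒ 5 4 12 3 9 17 6 16 8 13 19 22 20
3<12: swap(2,3), lo=3 mid=4 ⇒ 5 4 3 12 9 17 6 16 8 13 19 22 20
9<12: swap(3,4), lo=4 mid=5 ⇒ 5 4 3 9 12 17 6 16 8 13 19 22 20
17>12: swap(5,8), hi=7 ⇒ 5 4 3 9 12 8 6 16 17 13 19 22 20
8<12: swap(4,5), lo=5 mid=6 ⇒ 5 4 3 9 8 12 6 16 17 13 19 22 20
6<12: swap(5,6), lo=6 mid=7 ⇒ 5 4 3 9 8 6 12 16 17 13 19 22 20
16>12: swap(7,7), hi=6 ⇒ 5 4 3 9 8 6 12 16 17 13 19 22 20
done. lo=6 hi=6; A=5 4 3 9 8 6 12 16 17 13 19 22 20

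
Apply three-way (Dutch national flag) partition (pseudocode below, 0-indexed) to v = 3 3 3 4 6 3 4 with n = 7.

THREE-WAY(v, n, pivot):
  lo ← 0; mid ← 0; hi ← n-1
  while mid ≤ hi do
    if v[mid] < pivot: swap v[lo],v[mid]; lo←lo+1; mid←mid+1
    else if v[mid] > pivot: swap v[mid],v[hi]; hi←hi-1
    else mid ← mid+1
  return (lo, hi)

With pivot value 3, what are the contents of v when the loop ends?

lo=0 mid=0 hi=6
3=3: mid=1
3=3: mid=2
3=3: mid=3
4>3: swap(3,6), hi=5 ⇒ 3 3 3 4 6 3 4
4>3: swap(3,5), hi=4 ⇒ 3 3 3 3 6 4 4
3=3: mid=4
6>3: swap(4,4), hi=3 ⇒ 3 3 3 3 6 4 4
done. lo=0 hi=3; v=3 3 3 3 6 4 4

3 3 3 3 6 4 4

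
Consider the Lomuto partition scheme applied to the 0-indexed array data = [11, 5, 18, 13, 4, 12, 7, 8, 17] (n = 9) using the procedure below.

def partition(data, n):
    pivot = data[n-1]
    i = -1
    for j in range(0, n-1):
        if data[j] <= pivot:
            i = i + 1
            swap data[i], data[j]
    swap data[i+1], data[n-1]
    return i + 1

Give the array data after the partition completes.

pivot=17, i=-1
j=0: 11≤17, i=0, swap(0,0) ⇒ [11, 5, 18, 13, 4, 12, 7, 8, 17]
j=1: 5≤17, i=1, swap(1,1) ⇒ [11, 5, 18, 13, 4, 12, 7, 8, 17]
j=2: 18>17, skip
j=3: 13≤17, i=2, swap(2,3) ⇒ [11, 5, 13, 18, 4, 12, 7, 8, 17]
j=4: 4≤17, i=3, swap(3,4) ⇒ [11, 5, 13, 4, 18, 12, 7, 8, 17]
j=5: 12≤17, i=4, swap(4,5) ⇒ [11, 5, 13, 4, 12, 18, 7, 8, 17]
j=6: 7≤17, i=5, swap(5,6) ⇒ [11, 5, 13, 4, 12, 7, 18, 8, 17]
j=7: 8≤17, i=6, swap(6,7) ⇒ [11, 5, 13, 4, 12, 7, 8, 18, 17]
swap(7,8) ⇒ [11, 5, 13, 4, 12, 7, 8, 17, 18]; return 7

[11, 5, 13, 4, 12, 7, 8, 17, 18]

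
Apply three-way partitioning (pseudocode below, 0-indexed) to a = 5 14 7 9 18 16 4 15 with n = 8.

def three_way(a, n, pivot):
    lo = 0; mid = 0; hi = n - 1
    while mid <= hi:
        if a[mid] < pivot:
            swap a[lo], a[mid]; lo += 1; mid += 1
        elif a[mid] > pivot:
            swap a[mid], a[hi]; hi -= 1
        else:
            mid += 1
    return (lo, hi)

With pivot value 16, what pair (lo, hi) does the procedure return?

pivot = 16; lo=0, mid=0, hi=7
a[mid]=5<16: swap a[0],a[0]; lo=1,mid=1 → 5 14 7 9 18 16 4 15
a[mid]=14<16: swap a[1],a[1]; lo=2,mid=2 → 5 14 7 9 18 16 4 15
a[mid]=7<16: swap a[2],a[2]; lo=3,mid=3 → 5 14 7 9 18 16 4 15
a[mid]=9<16: swap a[3],a[3]; lo=4,mid=4 → 5 14 7 9 18 16 4 15
a[mid]=18>16: swap a[4],a[7]; hi=6 → 5 14 7 9 15 16 4 18
a[mid]=15<16: swap a[4],a[4]; lo=5,mid=5 → 5 14 7 9 15 16 4 18
a[mid]=16=16: mid=6
a[mid]=4<16: swap a[5],a[6]; lo=6,mid=7 → 5 14 7 9 15 4 16 18
end: lo=6, hi=6; a = 5 14 7 9 15 4 16 18

(6, 6)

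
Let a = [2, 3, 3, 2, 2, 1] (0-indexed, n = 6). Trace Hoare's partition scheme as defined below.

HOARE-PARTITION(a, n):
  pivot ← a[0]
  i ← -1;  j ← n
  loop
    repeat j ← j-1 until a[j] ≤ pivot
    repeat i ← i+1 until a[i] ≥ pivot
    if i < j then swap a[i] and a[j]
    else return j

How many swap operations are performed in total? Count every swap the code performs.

3

pivot=2
j stops at 5 (1), i stops at 0 (2); swap ⇒ [1, 3, 3, 2, 2, 2]
j stops at 4 (2), i stops at 1 (3); swap ⇒ [1, 2, 3, 2, 3, 2]
j stops at 3 (2), i stops at 2 (3); swap ⇒ [1, 2, 2, 3, 3, 2]
j stops at 2, i stops at 3; i≥j ⇒ return 2. a=[1, 2, 2, 3, 3, 2]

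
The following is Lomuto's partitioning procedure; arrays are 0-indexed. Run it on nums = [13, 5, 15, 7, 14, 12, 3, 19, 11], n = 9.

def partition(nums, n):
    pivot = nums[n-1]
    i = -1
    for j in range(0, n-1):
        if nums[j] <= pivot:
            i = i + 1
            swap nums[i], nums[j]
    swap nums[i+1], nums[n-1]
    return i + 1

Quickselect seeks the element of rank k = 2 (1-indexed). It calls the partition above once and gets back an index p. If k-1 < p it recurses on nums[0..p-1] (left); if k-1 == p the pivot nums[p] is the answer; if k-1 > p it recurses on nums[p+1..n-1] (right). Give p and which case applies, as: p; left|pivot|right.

pivot=11, i=-1
j=0: 13>11, skip
j=1: 5≤11, i=0, swap(0,1) ⇒ [5, 13, 15, 7, 14, 12, 3, 19, 11]
j=2: 15>11, skip
j=3: 7≤11, i=1, swap(1,3) ⇒ [5, 7, 15, 13, 14, 12, 3, 19, 11]
j=4: 14>11, skip
j=5: 12>11, skip
j=6: 3≤11, i=2, swap(2,6) ⇒ [5, 7, 3, 13, 14, 12, 15, 19, 11]
j=7: 19>11, skip
swap(3,8) ⇒ [5, 7, 3, 11, 14, 12, 15, 19, 13]; return 3
p = 3; k-1 = 1 < 3 ⇒ left

3; left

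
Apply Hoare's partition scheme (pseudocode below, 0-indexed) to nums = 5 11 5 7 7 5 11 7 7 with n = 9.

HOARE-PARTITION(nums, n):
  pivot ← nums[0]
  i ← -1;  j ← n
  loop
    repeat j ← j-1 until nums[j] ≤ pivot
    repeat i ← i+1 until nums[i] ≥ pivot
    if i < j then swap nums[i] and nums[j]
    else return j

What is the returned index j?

pivot = nums[0] = 5; i = -1, j = 9
j→5 (nums[5]=5≤5), i→0 (nums[0]=5≥5); i<j, swap → 5 11 5 7 7 5 11 7 7
j→2 (nums[2]=5≤5), i→1 (nums[1]=11≥5); i<j, swap → 5 5 11 7 7 5 11 7 7
j→1, i→2; i≥j, return j=1. nums = 5 5 11 7 7 5 11 7 7

1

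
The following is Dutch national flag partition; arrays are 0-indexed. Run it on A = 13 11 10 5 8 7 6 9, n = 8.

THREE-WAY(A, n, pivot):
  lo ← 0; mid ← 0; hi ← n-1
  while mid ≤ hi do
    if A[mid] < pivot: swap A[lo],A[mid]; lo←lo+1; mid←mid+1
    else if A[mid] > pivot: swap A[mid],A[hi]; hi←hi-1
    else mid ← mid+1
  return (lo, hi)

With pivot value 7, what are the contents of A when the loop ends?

6 5 7 8 10 11 9 13

lo=0 mid=0 hi=7
13>7: swap(0,7), hi=6 ⇒ 9 11 10 5 8 7 6 13
9>7: swap(0,6), hi=5 ⇒ 6 11 10 5 8 7 9 13
6<7: swap(0,0), lo=1 mid=1 ⇒ 6 11 10 5 8 7 9 13
11>7: swap(1,5), hi=4 ⇒ 6 7 10 5 8 11 9 13
7=7: mid=2
10>7: swap(2,4), hi=3 ⇒ 6 7 8 5 10 11 9 13
8>7: swap(2,3), hi=2 ⇒ 6 7 5 8 10 11 9 13
5<7: swap(1,2), lo=2 mid=3 ⇒ 6 5 7 8 10 11 9 13
done. lo=2 hi=2; A=6 5 7 8 10 11 9 13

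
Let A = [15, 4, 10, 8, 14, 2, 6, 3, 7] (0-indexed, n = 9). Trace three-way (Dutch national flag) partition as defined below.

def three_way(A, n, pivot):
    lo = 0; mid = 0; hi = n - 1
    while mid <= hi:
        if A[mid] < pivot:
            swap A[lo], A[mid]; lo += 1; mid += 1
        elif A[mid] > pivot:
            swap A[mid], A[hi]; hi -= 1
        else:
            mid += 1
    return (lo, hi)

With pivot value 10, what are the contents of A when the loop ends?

[7, 4, 8, 3, 2, 6, 10, 14, 15]

pivot = 10; lo=0, mid=0, hi=8
A[mid]=15>10: swap A[0],A[8]; hi=7 → [7, 4, 10, 8, 14, 2, 6, 3, 15]
A[mid]=7<10: swap A[0],A[0]; lo=1,mid=1 → [7, 4, 10, 8, 14, 2, 6, 3, 15]
A[mid]=4<10: swap A[1],A[1]; lo=2,mid=2 → [7, 4, 10, 8, 14, 2, 6, 3, 15]
A[mid]=10=10: mid=3
A[mid]=8<10: swap A[2],A[3]; lo=3,mid=4 → [7, 4, 8, 10, 14, 2, 6, 3, 15]
A[mid]=14>10: swap A[4],A[7]; hi=6 → [7, 4, 8, 10, 3, 2, 6, 14, 15]
A[mid]=3<10: swap A[3],A[4]; lo=4,mid=5 → [7, 4, 8, 3, 10, 2, 6, 14, 15]
A[mid]=2<10: swap A[4],A[5]; lo=5,mid=6 → [7, 4, 8, 3, 2, 10, 6, 14, 15]
A[mid]=6<10: swap A[5],A[6]; lo=6,mid=7 → [7, 4, 8, 3, 2, 6, 10, 14, 15]
end: lo=6, hi=6; A = [7, 4, 8, 3, 2, 6, 10, 14, 15]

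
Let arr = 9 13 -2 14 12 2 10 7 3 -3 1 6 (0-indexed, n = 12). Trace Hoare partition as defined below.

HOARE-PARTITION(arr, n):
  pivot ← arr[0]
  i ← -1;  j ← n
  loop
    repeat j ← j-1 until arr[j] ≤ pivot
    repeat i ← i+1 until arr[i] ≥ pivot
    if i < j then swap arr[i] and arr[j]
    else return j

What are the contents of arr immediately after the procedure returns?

pivot=9
j stops at 11 (6), i stops at 0 (9); swap ⇒ 6 13 -2 14 12 2 10 7 3 -3 1 9
j stops at 10 (1), i stops at 1 (13); swap ⇒ 6 1 -2 14 12 2 10 7 3 -3 13 9
j stops at 9 (-3), i stops at 3 (14); swap ⇒ 6 1 -2 -3 12 2 10 7 3 14 13 9
j stops at 8 (3), i stops at 4 (12); swap ⇒ 6 1 -2 -3 3 2 10 7 12 14 13 9
j stops at 7 (7), i stops at 6 (10); swap ⇒ 6 1 -2 -3 3 2 7 10 12 14 13 9
j stops at 6, i stops at 7; i≥j ⇒ return 6. arr=6 1 -2 -3 3 2 7 10 12 14 13 9

6 1 -2 -3 3 2 7 10 12 14 13 9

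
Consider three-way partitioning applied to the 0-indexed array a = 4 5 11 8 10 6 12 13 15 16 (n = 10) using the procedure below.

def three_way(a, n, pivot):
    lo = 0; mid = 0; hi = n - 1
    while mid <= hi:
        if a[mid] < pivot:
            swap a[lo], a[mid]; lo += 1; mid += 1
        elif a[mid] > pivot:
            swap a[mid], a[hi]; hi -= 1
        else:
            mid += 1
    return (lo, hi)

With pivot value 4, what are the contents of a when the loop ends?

4 11 8 10 6 12 13 15 16 5

pivot = 4; lo=0, mid=0, hi=9
a[mid]=4=4: mid=1
a[mid]=5>4: swap a[1],a[9]; hi=8 → 4 16 11 8 10 6 12 13 15 5
a[mid]=16>4: swap a[1],a[8]; hi=7 → 4 15 11 8 10 6 12 13 16 5
a[mid]=15>4: swap a[1],a[7]; hi=6 → 4 13 11 8 10 6 12 15 16 5
a[mid]=13>4: swap a[1],a[6]; hi=5 → 4 12 11 8 10 6 13 15 16 5
a[mid]=12>4: swap a[1],a[5]; hi=4 → 4 6 11 8 10 12 13 15 16 5
a[mid]=6>4: swap a[1],a[4]; hi=3 → 4 10 11 8 6 12 13 15 16 5
a[mid]=10>4: swap a[1],a[3]; hi=2 → 4 8 11 10 6 12 13 15 16 5
a[mid]=8>4: swap a[1],a[2]; hi=1 → 4 11 8 10 6 12 13 15 16 5
a[mid]=11>4: swap a[1],a[1]; hi=0 → 4 11 8 10 6 12 13 15 16 5
end: lo=0, hi=0; a = 4 11 8 10 6 12 13 15 16 5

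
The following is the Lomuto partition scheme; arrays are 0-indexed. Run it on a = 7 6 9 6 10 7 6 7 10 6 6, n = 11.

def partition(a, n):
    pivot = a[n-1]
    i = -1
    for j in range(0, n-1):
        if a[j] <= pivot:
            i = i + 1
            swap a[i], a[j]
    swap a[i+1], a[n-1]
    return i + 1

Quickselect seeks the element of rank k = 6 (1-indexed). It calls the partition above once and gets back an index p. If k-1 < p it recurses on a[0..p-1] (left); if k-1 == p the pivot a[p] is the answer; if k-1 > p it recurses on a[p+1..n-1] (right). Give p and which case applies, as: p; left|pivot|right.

4; right

pivot = a[10] = 6; i = -1
j=0: a[0]=7 > 6 → no swap
j=1: a[1]=6 ≤ 6 → i=0, swap a[0],a[1] → 6 7 9 6 10 7 6 7 10 6 6
j=2: a[2]=9 > 6 → no swap
j=3: a[3]=6 ≤ 6 → i=1, swap a[1],a[3] → 6 6 9 7 10 7 6 7 10 6 6
j=4: a[4]=10 > 6 → no swap
j=5: a[5]=7 > 6 → no swap
j=6: a[6]=6 ≤ 6 → i=2, swap a[2],a[6] → 6 6 6 7 10 7 9 7 10 6 6
j=7: a[7]=7 > 6 → no swap
j=8: a[8]=10 > 6 → no swap
j=9: a[9]=6 ≤ 6 → i=3, swap a[3],a[9] → 6 6 6 6 10 7 9 7 10 7 6
final swap a[4],a[10] → 6 6 6 6 6 7 9 7 10 7 10; return 4
p = 4; k-1 = 5 > 4 ⇒ right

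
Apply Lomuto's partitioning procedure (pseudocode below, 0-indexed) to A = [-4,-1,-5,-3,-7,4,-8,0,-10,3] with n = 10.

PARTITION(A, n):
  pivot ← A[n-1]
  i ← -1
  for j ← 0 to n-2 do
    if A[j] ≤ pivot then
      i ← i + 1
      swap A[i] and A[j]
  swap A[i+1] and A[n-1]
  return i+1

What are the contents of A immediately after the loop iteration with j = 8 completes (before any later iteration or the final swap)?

pivot=3, i=-1
j=0: -4≤3, i=0, swap(0,0) ⇒ [-4,-1,-5,-3,-7,4,-8,0,-10,3]
j=1: -1≤3, i=1, swap(1,1) ⇒ [-4,-1,-5,-3,-7,4,-8,0,-10,3]
j=2: -5≤3, i=2, swap(2,2) ⇒ [-4,-1,-5,-3,-7,4,-8,0,-10,3]
j=3: -3≤3, i=3, swap(3,3) ⇒ [-4,-1,-5,-3,-7,4,-8,0,-10,3]
j=4: -7≤3, i=4, swap(4,4) ⇒ [-4,-1,-5,-3,-7,4,-8,0,-10,3]
j=5: 4>3, skip
j=6: -8≤3, i=5, swap(5,6) ⇒ [-4,-1,-5,-3,-7,-8,4,0,-10,3]
j=7: 0≤3, i=6, swap(6,7) ⇒ [-4,-1,-5,-3,-7,-8,0,4,-10,3]
j=8: -10≤3, i=7, swap(7,8) ⇒ [-4,-1,-5,-3,-7,-8,0,-10,4,3]
(after j=8) A = [-4,-1,-5,-3,-7,-8,0,-10,4,3]

[-4,-1,-5,-3,-7,-8,0,-10,4,3]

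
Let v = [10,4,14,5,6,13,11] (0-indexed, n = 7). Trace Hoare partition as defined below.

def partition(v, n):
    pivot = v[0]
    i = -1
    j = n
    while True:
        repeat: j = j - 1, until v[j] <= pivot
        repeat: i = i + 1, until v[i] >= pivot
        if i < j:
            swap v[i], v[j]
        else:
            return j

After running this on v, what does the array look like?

pivot = v[0] = 10; i = -1, j = 7
j→4 (v[4]=6≤10), i→0 (v[0]=10≥10); i<j, swap → [6,4,14,5,10,13,11]
j→3 (v[3]=5≤10), i→2 (v[2]=14≥10); i<j, swap → [6,4,5,14,10,13,11]
j→2, i→3; i≥j, return j=2. v = [6,4,5,14,10,13,11]

[6,4,5,14,10,13,11]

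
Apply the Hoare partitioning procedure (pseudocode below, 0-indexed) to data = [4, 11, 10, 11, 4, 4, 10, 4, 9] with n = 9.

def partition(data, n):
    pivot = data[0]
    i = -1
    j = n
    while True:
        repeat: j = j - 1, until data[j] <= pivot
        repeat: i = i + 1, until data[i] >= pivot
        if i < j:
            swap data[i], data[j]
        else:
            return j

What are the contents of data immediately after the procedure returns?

pivot = data[0] = 4; i = -1, j = 9
j→7 (data[7]=4≤4), i→0 (data[0]=4≥4); i<j, swap → [4, 11, 10, 11, 4, 4, 10, 4, 9]
j→5 (data[5]=4≤4), i→1 (data[1]=11≥4); i<j, swap → [4, 4, 10, 11, 4, 11, 10, 4, 9]
j→4 (data[4]=4≤4), i→2 (data[2]=10≥4); i<j, swap → [4, 4, 4, 11, 10, 11, 10, 4, 9]
j→2, i→3; i≥j, return j=2. data = [4, 4, 4, 11, 10, 11, 10, 4, 9]

[4, 4, 4, 11, 10, 11, 10, 4, 9]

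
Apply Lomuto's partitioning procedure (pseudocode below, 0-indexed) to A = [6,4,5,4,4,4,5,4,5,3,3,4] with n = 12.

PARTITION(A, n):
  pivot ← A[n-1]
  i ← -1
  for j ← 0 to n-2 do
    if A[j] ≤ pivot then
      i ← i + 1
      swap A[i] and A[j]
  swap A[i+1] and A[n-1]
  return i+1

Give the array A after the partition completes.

pivot=4, i=-1
j=0: 6>4, skip
j=1: 4≤4, i=0, swap(0,1) ⇒ [4,6,5,4,4,4,5,4,5,3,3,4]
j=2: 5>4, skip
j=3: 4≤4, i=1, swap(1,3) ⇒ [4,4,5,6,4,4,5,4,5,3,3,4]
j=4: 4≤4, i=2, swap(2,4) ⇒ [4,4,4,6,5,4,5,4,5,3,3,4]
j=5: 4≤4, i=3, swap(3,5) ⇒ [4,4,4,4,5,6,5,4,5,3,3,4]
j=6: 5>4, skip
j=7: 4≤4, i=4, swap(4,7) ⇒ [4,4,4,4,4,6,5,5,5,3,3,4]
j=8: 5>4, skip
j=9: 3≤4, i=5, swap(5,9) ⇒ [4,4,4,4,4,3,5,5,5,6,3,4]
j=10: 3≤4, i=6, swap(6,10) ⇒ [4,4,4,4,4,3,3,5,5,6,5,4]
swap(7,11) ⇒ [4,4,4,4,4,3,3,4,5,6,5,5]; return 7

[4,4,4,4,4,3,3,4,5,6,5,5]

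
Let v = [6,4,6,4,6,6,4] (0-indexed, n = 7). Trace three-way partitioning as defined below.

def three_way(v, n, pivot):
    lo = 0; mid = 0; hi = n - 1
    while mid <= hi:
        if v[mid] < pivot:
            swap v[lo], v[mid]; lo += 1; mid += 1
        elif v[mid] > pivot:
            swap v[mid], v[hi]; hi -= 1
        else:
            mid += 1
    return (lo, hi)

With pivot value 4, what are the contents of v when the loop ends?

lo=0 mid=0 hi=6
6>4: swap(0,6), hi=5 ⇒ [4,4,6,4,6,6,6]
4=4: mid=1
4=4: mid=2
6>4: swap(2,5), hi=4 ⇒ [4,4,6,4,6,6,6]
6>4: swap(2,4), hi=3 ⇒ [4,4,6,4,6,6,6]
6>4: swap(2,3), hi=2 ⇒ [4,4,4,6,6,6,6]
4=4: mid=3
done. lo=0 hi=2; v=[4,4,4,6,6,6,6]

[4,4,4,6,6,6,6]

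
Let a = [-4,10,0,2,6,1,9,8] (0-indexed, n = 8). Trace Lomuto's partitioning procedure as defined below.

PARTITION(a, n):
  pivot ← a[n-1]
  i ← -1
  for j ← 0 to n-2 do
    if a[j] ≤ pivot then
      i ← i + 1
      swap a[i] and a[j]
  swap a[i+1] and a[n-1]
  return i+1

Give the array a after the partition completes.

pivot=8, i=-1
j=0: -4≤8, i=0, swap(0,0) ⇒ [-4,10,0,2,6,1,9,8]
j=1: 10>8, skip
j=2: 0≤8, i=1, swap(1,2) ⇒ [-4,0,10,2,6,1,9,8]
j=3: 2≤8, i=2, swap(2,3) ⇒ [-4,0,2,10,6,1,9,8]
j=4: 6≤8, i=3, swap(3,4) ⇒ [-4,0,2,6,10,1,9,8]
j=5: 1≤8, i=4, swap(4,5) ⇒ [-4,0,2,6,1,10,9,8]
j=6: 9>8, skip
swap(5,7) ⇒ [-4,0,2,6,1,8,9,10]; return 5

[-4,0,2,6,1,8,9,10]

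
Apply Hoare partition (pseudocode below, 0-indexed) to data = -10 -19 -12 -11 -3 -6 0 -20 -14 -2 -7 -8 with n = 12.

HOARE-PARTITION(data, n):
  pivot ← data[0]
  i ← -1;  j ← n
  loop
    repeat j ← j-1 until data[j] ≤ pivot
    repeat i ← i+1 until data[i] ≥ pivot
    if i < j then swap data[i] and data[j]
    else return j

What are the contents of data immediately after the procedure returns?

-14 -19 -12 -11 -20 -6 0 -3 -10 -2 -7 -8

pivot=-10
j stops at 8 (-14), i stops at 0 (-10); swap ⇒ -14 -19 -12 -11 -3 -6 0 -20 -10 -2 -7 -8
j stops at 7 (-20), i stops at 4 (-3); swap ⇒ -14 -19 -12 -11 -20 -6 0 -3 -10 -2 -7 -8
j stops at 4, i stops at 5; i≥j ⇒ return 4. data=-14 -19 -12 -11 -20 -6 0 -3 -10 -2 -7 -8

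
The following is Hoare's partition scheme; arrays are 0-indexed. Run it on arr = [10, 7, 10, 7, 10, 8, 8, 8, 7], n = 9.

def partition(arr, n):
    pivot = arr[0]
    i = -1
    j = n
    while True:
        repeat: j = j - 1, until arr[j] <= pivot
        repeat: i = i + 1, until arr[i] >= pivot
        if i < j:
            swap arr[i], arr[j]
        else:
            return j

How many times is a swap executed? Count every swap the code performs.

3

pivot = arr[0] = 10; i = -1, j = 9
j→8 (arr[8]=7≤10), i→0 (arr[0]=10≥10); i<j, swap → [7, 7, 10, 7, 10, 8, 8, 8, 10]
j→7 (arr[7]=8≤10), i→2 (arr[2]=10≥10); i<j, swap → [7, 7, 8, 7, 10, 8, 8, 10, 10]
j→6 (arr[6]=8≤10), i→4 (arr[4]=10≥10); i<j, swap → [7, 7, 8, 7, 8, 8, 10, 10, 10]
j→5, i→6; i≥j, return j=5. arr = [7, 7, 8, 7, 8, 8, 10, 10, 10]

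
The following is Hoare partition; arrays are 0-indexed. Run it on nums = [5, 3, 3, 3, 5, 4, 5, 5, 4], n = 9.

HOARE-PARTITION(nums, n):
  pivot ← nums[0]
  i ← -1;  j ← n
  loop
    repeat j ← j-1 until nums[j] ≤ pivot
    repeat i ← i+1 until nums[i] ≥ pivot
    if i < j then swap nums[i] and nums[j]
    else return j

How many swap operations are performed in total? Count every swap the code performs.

pivot=5
j stops at 8 (4), i stops at 0 (5); swap ⇒ [4, 3, 3, 3, 5, 4, 5, 5, 5]
j stops at 7 (5), i stops at 4 (5); swap ⇒ [4, 3, 3, 3, 5, 4, 5, 5, 5]
j stops at 6, i stops at 6; i≥j ⇒ return 6. nums=[4, 3, 3, 3, 5, 4, 5, 5, 5]

2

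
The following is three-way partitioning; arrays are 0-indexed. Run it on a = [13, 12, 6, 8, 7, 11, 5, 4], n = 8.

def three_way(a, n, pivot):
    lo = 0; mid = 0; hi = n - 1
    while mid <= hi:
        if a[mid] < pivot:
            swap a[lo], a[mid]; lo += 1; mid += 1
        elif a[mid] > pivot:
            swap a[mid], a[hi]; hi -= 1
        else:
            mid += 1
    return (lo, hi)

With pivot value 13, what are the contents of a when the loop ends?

[12, 6, 8, 7, 11, 5, 4, 13]

pivot = 13; lo=0, mid=0, hi=7
a[mid]=13=13: mid=1
a[mid]=12<13: swap a[0],a[1]; lo=1,mid=2 → [12, 13, 6, 8, 7, 11, 5, 4]
a[mid]=6<13: swap a[1],a[2]; lo=2,mid=3 → [12, 6, 13, 8, 7, 11, 5, 4]
a[mid]=8<13: swap a[2],a[3]; lo=3,mid=4 → [12, 6, 8, 13, 7, 11, 5, 4]
a[mid]=7<13: swap a[3],a[4]; lo=4,mid=5 → [12, 6, 8, 7, 13, 11, 5, 4]
a[mid]=11<13: swap a[4],a[5]; lo=5,mid=6 → [12, 6, 8, 7, 11, 13, 5, 4]
a[mid]=5<13: swap a[5],a[6]; lo=6,mid=7 → [12, 6, 8, 7, 11, 5, 13, 4]
a[mid]=4<13: swap a[6],a[7]; lo=7,mid=8 → [12, 6, 8, 7, 11, 5, 4, 13]
end: lo=7, hi=7; a = [12, 6, 8, 7, 11, 5, 4, 13]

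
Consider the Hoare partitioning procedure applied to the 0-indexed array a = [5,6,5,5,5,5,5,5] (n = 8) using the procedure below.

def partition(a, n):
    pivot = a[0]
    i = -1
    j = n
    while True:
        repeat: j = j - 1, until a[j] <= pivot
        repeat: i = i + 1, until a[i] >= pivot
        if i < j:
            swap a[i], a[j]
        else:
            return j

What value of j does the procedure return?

pivot=5
j stops at 7 (5), i stops at 0 (5); swap ⇒ [5,6,5,5,5,5,5,5]
j stops at 6 (5), i stops at 1 (6); swap ⇒ [5,5,5,5,5,5,6,5]
j stops at 5 (5), i stops at 2 (5); swap ⇒ [5,5,5,5,5,5,6,5]
j stops at 4 (5), i stops at 3 (5); swap ⇒ [5,5,5,5,5,5,6,5]
j stops at 3, i stops at 4; i≥j ⇒ return 3. a=[5,5,5,5,5,5,6,5]

3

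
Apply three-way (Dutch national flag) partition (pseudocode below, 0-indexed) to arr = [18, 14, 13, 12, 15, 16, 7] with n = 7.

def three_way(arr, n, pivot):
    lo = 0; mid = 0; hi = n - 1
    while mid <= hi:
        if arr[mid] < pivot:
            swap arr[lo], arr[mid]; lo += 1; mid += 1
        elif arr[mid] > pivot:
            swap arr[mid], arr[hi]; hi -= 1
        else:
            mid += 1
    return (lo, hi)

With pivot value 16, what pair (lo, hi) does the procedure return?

(5, 5)

pivot = 16; lo=0, mid=0, hi=6
arr[mid]=18>16: swap arr[0],arr[6]; hi=5 → [7, 14, 13, 12, 15, 16, 18]
arr[mid]=7<16: swap arr[0],arr[0]; lo=1,mid=1 → [7, 14, 13, 12, 15, 16, 18]
arr[mid]=14<16: swap arr[1],arr[1]; lo=2,mid=2 → [7, 14, 13, 12, 15, 16, 18]
arr[mid]=13<16: swap arr[2],arr[2]; lo=3,mid=3 → [7, 14, 13, 12, 15, 16, 18]
arr[mid]=12<16: swap arr[3],arr[3]; lo=4,mid=4 → [7, 14, 13, 12, 15, 16, 18]
arr[mid]=15<16: swap arr[4],arr[4]; lo=5,mid=5 → [7, 14, 13, 12, 15, 16, 18]
arr[mid]=16=16: mid=6
end: lo=5, hi=5; arr = [7, 14, 13, 12, 15, 16, 18]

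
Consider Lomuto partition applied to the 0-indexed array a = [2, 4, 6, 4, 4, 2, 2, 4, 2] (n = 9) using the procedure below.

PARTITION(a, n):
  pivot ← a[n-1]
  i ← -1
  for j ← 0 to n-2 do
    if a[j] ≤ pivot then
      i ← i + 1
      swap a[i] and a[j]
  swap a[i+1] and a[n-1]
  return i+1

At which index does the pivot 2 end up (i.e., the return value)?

pivot=2, i=-1
j=0: 2≤2, i=0, swap(0,0) ⇒ [2, 4, 6, 4, 4, 2, 2, 4, 2]
j=1: 4>2, skip
j=2: 6>2, skip
j=3: 4>2, skip
j=4: 4>2, skip
j=5: 2≤2, i=1, swap(1,5) ⇒ [2, 2, 6, 4, 4, 4, 2, 4, 2]
j=6: 2≤2, i=2, swap(2,6) ⇒ [2, 2, 2, 4, 4, 4, 6, 4, 2]
j=7: 4>2, skip
swap(3,8) ⇒ [2, 2, 2, 2, 4, 4, 6, 4, 4]; return 3

3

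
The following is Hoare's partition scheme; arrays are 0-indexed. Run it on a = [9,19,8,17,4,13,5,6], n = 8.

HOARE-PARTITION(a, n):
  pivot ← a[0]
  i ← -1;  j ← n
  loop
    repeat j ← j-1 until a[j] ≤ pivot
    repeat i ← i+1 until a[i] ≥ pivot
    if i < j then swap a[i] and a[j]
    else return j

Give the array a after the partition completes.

pivot = a[0] = 9; i = -1, j = 8
j→7 (a[7]=6≤9), i→0 (a[0]=9≥9); i<j, swap → [6,19,8,17,4,13,5,9]
j→6 (a[6]=5≤9), i→1 (a[1]=19≥9); i<j, swap → [6,5,8,17,4,13,19,9]
j→4 (a[4]=4≤9), i→3 (a[3]=17≥9); i<j, swap → [6,5,8,4,17,13,19,9]
j→3, i→4; i≥j, return j=3. a = [6,5,8,4,17,13,19,9]

[6,5,8,4,17,13,19,9]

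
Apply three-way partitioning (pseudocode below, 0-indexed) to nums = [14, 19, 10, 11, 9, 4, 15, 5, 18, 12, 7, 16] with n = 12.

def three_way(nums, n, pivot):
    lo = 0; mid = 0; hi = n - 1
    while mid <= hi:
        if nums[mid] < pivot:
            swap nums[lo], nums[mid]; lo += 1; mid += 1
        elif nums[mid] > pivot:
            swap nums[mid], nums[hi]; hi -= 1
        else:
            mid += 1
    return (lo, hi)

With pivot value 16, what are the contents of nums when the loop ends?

[14, 10, 11, 9, 4, 15, 5, 7, 12, 16, 18, 19]

pivot = 16; lo=0, mid=0, hi=11
nums[mid]=14<16: swap nums[0],nums[0]; lo=1,mid=1 → [14, 19, 10, 11, 9, 4, 15, 5, 18, 12, 7, 16]
nums[mid]=19>16: swap nums[1],nums[11]; hi=10 → [14, 16, 10, 11, 9, 4, 15, 5, 18, 12, 7, 19]
nums[mid]=16=16: mid=2
nums[mid]=10<16: swap nums[1],nums[2]; lo=2,mid=3 → [14, 10, 16, 11, 9, 4, 15, 5, 18, 12, 7, 19]
nums[mid]=11<16: swap nums[2],nums[3]; lo=3,mid=4 → [14, 10, 11, 16, 9, 4, 15, 5, 18, 12, 7, 19]
nums[mid]=9<16: swap nums[3],nums[4]; lo=4,mid=5 → [14, 10, 11, 9, 16, 4, 15, 5, 18, 12, 7, 19]
nums[mid]=4<16: swap nums[4],nums[5]; lo=5,mid=6 → [14, 10, 11, 9, 4, 16, 15, 5, 18, 12, 7, 19]
nums[mid]=15<16: swap nums[5],nums[6]; lo=6,mid=7 → [14, 10, 11, 9, 4, 15, 16, 5, 18, 12, 7, 19]
nums[mid]=5<16: swap nums[6],nums[7]; lo=7,mid=8 → [14, 10, 11, 9, 4, 15, 5, 16, 18, 12, 7, 19]
nums[mid]=18>16: swap nums[8],nums[10]; hi=9 → [14, 10, 11, 9, 4, 15, 5, 16, 7, 12, 18, 19]
nums[mid]=7<16: swap nums[7],nums[8]; lo=8,mid=9 → [14, 10, 11, 9, 4, 15, 5, 7, 16, 12, 18, 19]
nums[mid]=12<16: swap nums[8],nums[9]; lo=9,mid=10 → [14, 10, 11, 9, 4, 15, 5, 7, 12, 16, 18, 19]
end: lo=9, hi=9; nums = [14, 10, 11, 9, 4, 15, 5, 7, 12, 16, 18, 19]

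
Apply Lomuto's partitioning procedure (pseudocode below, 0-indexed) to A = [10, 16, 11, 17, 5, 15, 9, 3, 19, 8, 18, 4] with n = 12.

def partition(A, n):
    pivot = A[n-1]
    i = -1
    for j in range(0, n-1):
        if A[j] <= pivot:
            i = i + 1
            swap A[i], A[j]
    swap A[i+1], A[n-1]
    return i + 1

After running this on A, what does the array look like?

[3, 4, 11, 17, 5, 15, 9, 10, 19, 8, 18, 16]

pivot=4, i=-1
j=0: 10>4, skip
j=1: 16>4, skip
j=2: 11>4, skip
j=3: 17>4, skip
j=4: 5>4, skip
j=5: 15>4, skip
j=6: 9>4, skip
j=7: 3≤4, i=0, swap(0,7) ⇒ [3, 16, 11, 17, 5, 15, 9, 10, 19, 8, 18, 4]
j=8: 19>4, skip
j=9: 8>4, skip
j=10: 18>4, skip
swap(1,11) ⇒ [3, 4, 11, 17, 5, 15, 9, 10, 19, 8, 18, 16]; return 1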